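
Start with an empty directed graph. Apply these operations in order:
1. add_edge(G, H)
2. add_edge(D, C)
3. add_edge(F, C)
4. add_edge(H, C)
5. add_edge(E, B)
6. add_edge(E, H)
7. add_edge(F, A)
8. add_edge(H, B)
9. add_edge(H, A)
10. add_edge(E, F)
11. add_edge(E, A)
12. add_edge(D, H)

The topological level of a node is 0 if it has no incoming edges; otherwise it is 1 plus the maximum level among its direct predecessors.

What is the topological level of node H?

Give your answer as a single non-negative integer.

Answer: 1

Derivation:
Op 1: add_edge(G, H). Edges now: 1
Op 2: add_edge(D, C). Edges now: 2
Op 3: add_edge(F, C). Edges now: 3
Op 4: add_edge(H, C). Edges now: 4
Op 5: add_edge(E, B). Edges now: 5
Op 6: add_edge(E, H). Edges now: 6
Op 7: add_edge(F, A). Edges now: 7
Op 8: add_edge(H, B). Edges now: 8
Op 9: add_edge(H, A). Edges now: 9
Op 10: add_edge(E, F). Edges now: 10
Op 11: add_edge(E, A). Edges now: 11
Op 12: add_edge(D, H). Edges now: 12
Compute levels (Kahn BFS):
  sources (in-degree 0): D, E, G
  process D: level=0
    D->C: in-degree(C)=2, level(C)>=1
    D->H: in-degree(H)=2, level(H)>=1
  process E: level=0
    E->A: in-degree(A)=2, level(A)>=1
    E->B: in-degree(B)=1, level(B)>=1
    E->F: in-degree(F)=0, level(F)=1, enqueue
    E->H: in-degree(H)=1, level(H)>=1
  process G: level=0
    G->H: in-degree(H)=0, level(H)=1, enqueue
  process F: level=1
    F->A: in-degree(A)=1, level(A)>=2
    F->C: in-degree(C)=1, level(C)>=2
  process H: level=1
    H->A: in-degree(A)=0, level(A)=2, enqueue
    H->B: in-degree(B)=0, level(B)=2, enqueue
    H->C: in-degree(C)=0, level(C)=2, enqueue
  process A: level=2
  process B: level=2
  process C: level=2
All levels: A:2, B:2, C:2, D:0, E:0, F:1, G:0, H:1
level(H) = 1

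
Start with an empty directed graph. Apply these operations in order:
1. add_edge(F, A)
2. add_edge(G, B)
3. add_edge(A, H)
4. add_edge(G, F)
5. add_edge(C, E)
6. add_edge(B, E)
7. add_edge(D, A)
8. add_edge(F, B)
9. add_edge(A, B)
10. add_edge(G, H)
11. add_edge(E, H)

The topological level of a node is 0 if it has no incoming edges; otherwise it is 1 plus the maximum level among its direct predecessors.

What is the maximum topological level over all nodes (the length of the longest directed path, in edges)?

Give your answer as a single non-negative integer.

Op 1: add_edge(F, A). Edges now: 1
Op 2: add_edge(G, B). Edges now: 2
Op 3: add_edge(A, H). Edges now: 3
Op 4: add_edge(G, F). Edges now: 4
Op 5: add_edge(C, E). Edges now: 5
Op 6: add_edge(B, E). Edges now: 6
Op 7: add_edge(D, A). Edges now: 7
Op 8: add_edge(F, B). Edges now: 8
Op 9: add_edge(A, B). Edges now: 9
Op 10: add_edge(G, H). Edges now: 10
Op 11: add_edge(E, H). Edges now: 11
Compute levels (Kahn BFS):
  sources (in-degree 0): C, D, G
  process C: level=0
    C->E: in-degree(E)=1, level(E)>=1
  process D: level=0
    D->A: in-degree(A)=1, level(A)>=1
  process G: level=0
    G->B: in-degree(B)=2, level(B)>=1
    G->F: in-degree(F)=0, level(F)=1, enqueue
    G->H: in-degree(H)=2, level(H)>=1
  process F: level=1
    F->A: in-degree(A)=0, level(A)=2, enqueue
    F->B: in-degree(B)=1, level(B)>=2
  process A: level=2
    A->B: in-degree(B)=0, level(B)=3, enqueue
    A->H: in-degree(H)=1, level(H)>=3
  process B: level=3
    B->E: in-degree(E)=0, level(E)=4, enqueue
  process E: level=4
    E->H: in-degree(H)=0, level(H)=5, enqueue
  process H: level=5
All levels: A:2, B:3, C:0, D:0, E:4, F:1, G:0, H:5
max level = 5

Answer: 5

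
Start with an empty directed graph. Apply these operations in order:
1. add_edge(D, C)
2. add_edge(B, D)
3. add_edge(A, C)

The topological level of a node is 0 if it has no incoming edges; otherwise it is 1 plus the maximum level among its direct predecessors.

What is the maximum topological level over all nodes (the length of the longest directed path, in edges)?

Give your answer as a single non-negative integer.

Answer: 2

Derivation:
Op 1: add_edge(D, C). Edges now: 1
Op 2: add_edge(B, D). Edges now: 2
Op 3: add_edge(A, C). Edges now: 3
Compute levels (Kahn BFS):
  sources (in-degree 0): A, B
  process A: level=0
    A->C: in-degree(C)=1, level(C)>=1
  process B: level=0
    B->D: in-degree(D)=0, level(D)=1, enqueue
  process D: level=1
    D->C: in-degree(C)=0, level(C)=2, enqueue
  process C: level=2
All levels: A:0, B:0, C:2, D:1
max level = 2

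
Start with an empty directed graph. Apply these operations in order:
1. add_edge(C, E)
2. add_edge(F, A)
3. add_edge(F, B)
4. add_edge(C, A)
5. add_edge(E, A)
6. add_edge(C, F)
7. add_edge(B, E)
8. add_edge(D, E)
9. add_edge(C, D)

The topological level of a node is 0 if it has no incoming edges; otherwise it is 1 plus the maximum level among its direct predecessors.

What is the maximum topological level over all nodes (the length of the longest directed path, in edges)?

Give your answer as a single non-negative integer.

Answer: 4

Derivation:
Op 1: add_edge(C, E). Edges now: 1
Op 2: add_edge(F, A). Edges now: 2
Op 3: add_edge(F, B). Edges now: 3
Op 4: add_edge(C, A). Edges now: 4
Op 5: add_edge(E, A). Edges now: 5
Op 6: add_edge(C, F). Edges now: 6
Op 7: add_edge(B, E). Edges now: 7
Op 8: add_edge(D, E). Edges now: 8
Op 9: add_edge(C, D). Edges now: 9
Compute levels (Kahn BFS):
  sources (in-degree 0): C
  process C: level=0
    C->A: in-degree(A)=2, level(A)>=1
    C->D: in-degree(D)=0, level(D)=1, enqueue
    C->E: in-degree(E)=2, level(E)>=1
    C->F: in-degree(F)=0, level(F)=1, enqueue
  process D: level=1
    D->E: in-degree(E)=1, level(E)>=2
  process F: level=1
    F->A: in-degree(A)=1, level(A)>=2
    F->B: in-degree(B)=0, level(B)=2, enqueue
  process B: level=2
    B->E: in-degree(E)=0, level(E)=3, enqueue
  process E: level=3
    E->A: in-degree(A)=0, level(A)=4, enqueue
  process A: level=4
All levels: A:4, B:2, C:0, D:1, E:3, F:1
max level = 4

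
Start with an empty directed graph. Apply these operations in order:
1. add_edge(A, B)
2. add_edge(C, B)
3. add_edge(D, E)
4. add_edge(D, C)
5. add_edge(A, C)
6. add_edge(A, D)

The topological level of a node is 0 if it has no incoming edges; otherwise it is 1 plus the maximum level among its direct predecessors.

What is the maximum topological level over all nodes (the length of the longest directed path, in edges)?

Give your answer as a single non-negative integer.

Answer: 3

Derivation:
Op 1: add_edge(A, B). Edges now: 1
Op 2: add_edge(C, B). Edges now: 2
Op 3: add_edge(D, E). Edges now: 3
Op 4: add_edge(D, C). Edges now: 4
Op 5: add_edge(A, C). Edges now: 5
Op 6: add_edge(A, D). Edges now: 6
Compute levels (Kahn BFS):
  sources (in-degree 0): A
  process A: level=0
    A->B: in-degree(B)=1, level(B)>=1
    A->C: in-degree(C)=1, level(C)>=1
    A->D: in-degree(D)=0, level(D)=1, enqueue
  process D: level=1
    D->C: in-degree(C)=0, level(C)=2, enqueue
    D->E: in-degree(E)=0, level(E)=2, enqueue
  process C: level=2
    C->B: in-degree(B)=0, level(B)=3, enqueue
  process E: level=2
  process B: level=3
All levels: A:0, B:3, C:2, D:1, E:2
max level = 3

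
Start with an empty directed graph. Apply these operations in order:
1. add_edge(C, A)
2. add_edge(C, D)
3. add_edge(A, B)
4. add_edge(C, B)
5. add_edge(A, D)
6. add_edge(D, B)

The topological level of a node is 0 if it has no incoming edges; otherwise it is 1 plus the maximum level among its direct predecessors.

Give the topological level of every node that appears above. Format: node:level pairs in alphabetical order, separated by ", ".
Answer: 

Op 1: add_edge(C, A). Edges now: 1
Op 2: add_edge(C, D). Edges now: 2
Op 3: add_edge(A, B). Edges now: 3
Op 4: add_edge(C, B). Edges now: 4
Op 5: add_edge(A, D). Edges now: 5
Op 6: add_edge(D, B). Edges now: 6
Compute levels (Kahn BFS):
  sources (in-degree 0): C
  process C: level=0
    C->A: in-degree(A)=0, level(A)=1, enqueue
    C->B: in-degree(B)=2, level(B)>=1
    C->D: in-degree(D)=1, level(D)>=1
  process A: level=1
    A->B: in-degree(B)=1, level(B)>=2
    A->D: in-degree(D)=0, level(D)=2, enqueue
  process D: level=2
    D->B: in-degree(B)=0, level(B)=3, enqueue
  process B: level=3
All levels: A:1, B:3, C:0, D:2

Answer: A:1, B:3, C:0, D:2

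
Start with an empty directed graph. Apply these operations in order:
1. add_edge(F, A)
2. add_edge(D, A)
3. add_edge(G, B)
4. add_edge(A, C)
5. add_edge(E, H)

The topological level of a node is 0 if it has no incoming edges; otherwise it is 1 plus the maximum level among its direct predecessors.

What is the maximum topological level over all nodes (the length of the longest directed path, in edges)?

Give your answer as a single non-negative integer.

Answer: 2

Derivation:
Op 1: add_edge(F, A). Edges now: 1
Op 2: add_edge(D, A). Edges now: 2
Op 3: add_edge(G, B). Edges now: 3
Op 4: add_edge(A, C). Edges now: 4
Op 5: add_edge(E, H). Edges now: 5
Compute levels (Kahn BFS):
  sources (in-degree 0): D, E, F, G
  process D: level=0
    D->A: in-degree(A)=1, level(A)>=1
  process E: level=0
    E->H: in-degree(H)=0, level(H)=1, enqueue
  process F: level=0
    F->A: in-degree(A)=0, level(A)=1, enqueue
  process G: level=0
    G->B: in-degree(B)=0, level(B)=1, enqueue
  process H: level=1
  process A: level=1
    A->C: in-degree(C)=0, level(C)=2, enqueue
  process B: level=1
  process C: level=2
All levels: A:1, B:1, C:2, D:0, E:0, F:0, G:0, H:1
max level = 2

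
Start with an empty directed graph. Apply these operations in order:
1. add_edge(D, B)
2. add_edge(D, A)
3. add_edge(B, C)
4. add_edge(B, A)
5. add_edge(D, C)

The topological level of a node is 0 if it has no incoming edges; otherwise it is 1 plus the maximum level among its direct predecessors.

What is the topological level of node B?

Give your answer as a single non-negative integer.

Op 1: add_edge(D, B). Edges now: 1
Op 2: add_edge(D, A). Edges now: 2
Op 3: add_edge(B, C). Edges now: 3
Op 4: add_edge(B, A). Edges now: 4
Op 5: add_edge(D, C). Edges now: 5
Compute levels (Kahn BFS):
  sources (in-degree 0): D
  process D: level=0
    D->A: in-degree(A)=1, level(A)>=1
    D->B: in-degree(B)=0, level(B)=1, enqueue
    D->C: in-degree(C)=1, level(C)>=1
  process B: level=1
    B->A: in-degree(A)=0, level(A)=2, enqueue
    B->C: in-degree(C)=0, level(C)=2, enqueue
  process A: level=2
  process C: level=2
All levels: A:2, B:1, C:2, D:0
level(B) = 1

Answer: 1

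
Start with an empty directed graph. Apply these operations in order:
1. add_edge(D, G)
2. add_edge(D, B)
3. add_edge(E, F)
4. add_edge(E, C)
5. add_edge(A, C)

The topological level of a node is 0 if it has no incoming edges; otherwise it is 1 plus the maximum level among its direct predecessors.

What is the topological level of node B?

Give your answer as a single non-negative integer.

Op 1: add_edge(D, G). Edges now: 1
Op 2: add_edge(D, B). Edges now: 2
Op 3: add_edge(E, F). Edges now: 3
Op 4: add_edge(E, C). Edges now: 4
Op 5: add_edge(A, C). Edges now: 5
Compute levels (Kahn BFS):
  sources (in-degree 0): A, D, E
  process A: level=0
    A->C: in-degree(C)=1, level(C)>=1
  process D: level=0
    D->B: in-degree(B)=0, level(B)=1, enqueue
    D->G: in-degree(G)=0, level(G)=1, enqueue
  process E: level=0
    E->C: in-degree(C)=0, level(C)=1, enqueue
    E->F: in-degree(F)=0, level(F)=1, enqueue
  process B: level=1
  process G: level=1
  process C: level=1
  process F: level=1
All levels: A:0, B:1, C:1, D:0, E:0, F:1, G:1
level(B) = 1

Answer: 1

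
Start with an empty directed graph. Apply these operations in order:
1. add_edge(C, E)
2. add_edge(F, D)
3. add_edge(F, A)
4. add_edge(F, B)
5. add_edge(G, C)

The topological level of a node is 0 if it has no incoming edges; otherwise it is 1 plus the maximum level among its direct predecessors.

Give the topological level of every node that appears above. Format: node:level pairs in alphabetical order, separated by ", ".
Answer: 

Op 1: add_edge(C, E). Edges now: 1
Op 2: add_edge(F, D). Edges now: 2
Op 3: add_edge(F, A). Edges now: 3
Op 4: add_edge(F, B). Edges now: 4
Op 5: add_edge(G, C). Edges now: 5
Compute levels (Kahn BFS):
  sources (in-degree 0): F, G
  process F: level=0
    F->A: in-degree(A)=0, level(A)=1, enqueue
    F->B: in-degree(B)=0, level(B)=1, enqueue
    F->D: in-degree(D)=0, level(D)=1, enqueue
  process G: level=0
    G->C: in-degree(C)=0, level(C)=1, enqueue
  process A: level=1
  process B: level=1
  process D: level=1
  process C: level=1
    C->E: in-degree(E)=0, level(E)=2, enqueue
  process E: level=2
All levels: A:1, B:1, C:1, D:1, E:2, F:0, G:0

Answer: A:1, B:1, C:1, D:1, E:2, F:0, G:0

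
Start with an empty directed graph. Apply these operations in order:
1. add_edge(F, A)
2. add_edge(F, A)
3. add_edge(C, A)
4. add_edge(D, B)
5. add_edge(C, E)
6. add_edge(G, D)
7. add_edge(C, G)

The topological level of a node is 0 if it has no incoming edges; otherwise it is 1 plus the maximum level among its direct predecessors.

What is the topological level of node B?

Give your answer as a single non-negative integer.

Op 1: add_edge(F, A). Edges now: 1
Op 2: add_edge(F, A) (duplicate, no change). Edges now: 1
Op 3: add_edge(C, A). Edges now: 2
Op 4: add_edge(D, B). Edges now: 3
Op 5: add_edge(C, E). Edges now: 4
Op 6: add_edge(G, D). Edges now: 5
Op 7: add_edge(C, G). Edges now: 6
Compute levels (Kahn BFS):
  sources (in-degree 0): C, F
  process C: level=0
    C->A: in-degree(A)=1, level(A)>=1
    C->E: in-degree(E)=0, level(E)=1, enqueue
    C->G: in-degree(G)=0, level(G)=1, enqueue
  process F: level=0
    F->A: in-degree(A)=0, level(A)=1, enqueue
  process E: level=1
  process G: level=1
    G->D: in-degree(D)=0, level(D)=2, enqueue
  process A: level=1
  process D: level=2
    D->B: in-degree(B)=0, level(B)=3, enqueue
  process B: level=3
All levels: A:1, B:3, C:0, D:2, E:1, F:0, G:1
level(B) = 3

Answer: 3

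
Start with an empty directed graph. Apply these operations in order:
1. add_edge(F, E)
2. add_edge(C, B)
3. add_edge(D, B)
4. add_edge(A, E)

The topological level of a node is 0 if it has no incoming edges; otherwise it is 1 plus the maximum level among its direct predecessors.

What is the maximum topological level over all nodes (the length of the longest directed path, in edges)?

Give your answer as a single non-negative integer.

Answer: 1

Derivation:
Op 1: add_edge(F, E). Edges now: 1
Op 2: add_edge(C, B). Edges now: 2
Op 3: add_edge(D, B). Edges now: 3
Op 4: add_edge(A, E). Edges now: 4
Compute levels (Kahn BFS):
  sources (in-degree 0): A, C, D, F
  process A: level=0
    A->E: in-degree(E)=1, level(E)>=1
  process C: level=0
    C->B: in-degree(B)=1, level(B)>=1
  process D: level=0
    D->B: in-degree(B)=0, level(B)=1, enqueue
  process F: level=0
    F->E: in-degree(E)=0, level(E)=1, enqueue
  process B: level=1
  process E: level=1
All levels: A:0, B:1, C:0, D:0, E:1, F:0
max level = 1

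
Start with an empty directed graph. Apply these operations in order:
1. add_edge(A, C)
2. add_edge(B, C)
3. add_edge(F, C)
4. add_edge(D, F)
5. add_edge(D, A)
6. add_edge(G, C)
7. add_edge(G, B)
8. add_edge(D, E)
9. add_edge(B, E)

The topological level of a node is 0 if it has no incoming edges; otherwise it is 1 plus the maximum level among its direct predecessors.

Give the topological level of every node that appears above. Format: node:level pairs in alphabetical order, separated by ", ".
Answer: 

Op 1: add_edge(A, C). Edges now: 1
Op 2: add_edge(B, C). Edges now: 2
Op 3: add_edge(F, C). Edges now: 3
Op 4: add_edge(D, F). Edges now: 4
Op 5: add_edge(D, A). Edges now: 5
Op 6: add_edge(G, C). Edges now: 6
Op 7: add_edge(G, B). Edges now: 7
Op 8: add_edge(D, E). Edges now: 8
Op 9: add_edge(B, E). Edges now: 9
Compute levels (Kahn BFS):
  sources (in-degree 0): D, G
  process D: level=0
    D->A: in-degree(A)=0, level(A)=1, enqueue
    D->E: in-degree(E)=1, level(E)>=1
    D->F: in-degree(F)=0, level(F)=1, enqueue
  process G: level=0
    G->B: in-degree(B)=0, level(B)=1, enqueue
    G->C: in-degree(C)=3, level(C)>=1
  process A: level=1
    A->C: in-degree(C)=2, level(C)>=2
  process F: level=1
    F->C: in-degree(C)=1, level(C)>=2
  process B: level=1
    B->C: in-degree(C)=0, level(C)=2, enqueue
    B->E: in-degree(E)=0, level(E)=2, enqueue
  process C: level=2
  process E: level=2
All levels: A:1, B:1, C:2, D:0, E:2, F:1, G:0

Answer: A:1, B:1, C:2, D:0, E:2, F:1, G:0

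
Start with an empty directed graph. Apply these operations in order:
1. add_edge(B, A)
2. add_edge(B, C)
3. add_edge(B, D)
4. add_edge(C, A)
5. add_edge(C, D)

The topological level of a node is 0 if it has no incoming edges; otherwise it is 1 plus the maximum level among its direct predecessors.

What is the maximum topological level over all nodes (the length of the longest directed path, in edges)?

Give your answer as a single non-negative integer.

Answer: 2

Derivation:
Op 1: add_edge(B, A). Edges now: 1
Op 2: add_edge(B, C). Edges now: 2
Op 3: add_edge(B, D). Edges now: 3
Op 4: add_edge(C, A). Edges now: 4
Op 5: add_edge(C, D). Edges now: 5
Compute levels (Kahn BFS):
  sources (in-degree 0): B
  process B: level=0
    B->A: in-degree(A)=1, level(A)>=1
    B->C: in-degree(C)=0, level(C)=1, enqueue
    B->D: in-degree(D)=1, level(D)>=1
  process C: level=1
    C->A: in-degree(A)=0, level(A)=2, enqueue
    C->D: in-degree(D)=0, level(D)=2, enqueue
  process A: level=2
  process D: level=2
All levels: A:2, B:0, C:1, D:2
max level = 2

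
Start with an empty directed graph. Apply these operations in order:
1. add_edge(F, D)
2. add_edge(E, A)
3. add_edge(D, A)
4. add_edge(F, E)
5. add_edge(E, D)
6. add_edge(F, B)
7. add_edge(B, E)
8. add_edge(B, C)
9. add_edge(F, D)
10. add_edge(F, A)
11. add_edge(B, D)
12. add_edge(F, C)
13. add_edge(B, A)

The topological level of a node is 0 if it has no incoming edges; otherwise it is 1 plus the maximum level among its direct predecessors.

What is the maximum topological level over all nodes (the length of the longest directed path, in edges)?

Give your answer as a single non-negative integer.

Answer: 4

Derivation:
Op 1: add_edge(F, D). Edges now: 1
Op 2: add_edge(E, A). Edges now: 2
Op 3: add_edge(D, A). Edges now: 3
Op 4: add_edge(F, E). Edges now: 4
Op 5: add_edge(E, D). Edges now: 5
Op 6: add_edge(F, B). Edges now: 6
Op 7: add_edge(B, E). Edges now: 7
Op 8: add_edge(B, C). Edges now: 8
Op 9: add_edge(F, D) (duplicate, no change). Edges now: 8
Op 10: add_edge(F, A). Edges now: 9
Op 11: add_edge(B, D). Edges now: 10
Op 12: add_edge(F, C). Edges now: 11
Op 13: add_edge(B, A). Edges now: 12
Compute levels (Kahn BFS):
  sources (in-degree 0): F
  process F: level=0
    F->A: in-degree(A)=3, level(A)>=1
    F->B: in-degree(B)=0, level(B)=1, enqueue
    F->C: in-degree(C)=1, level(C)>=1
    F->D: in-degree(D)=2, level(D)>=1
    F->E: in-degree(E)=1, level(E)>=1
  process B: level=1
    B->A: in-degree(A)=2, level(A)>=2
    B->C: in-degree(C)=0, level(C)=2, enqueue
    B->D: in-degree(D)=1, level(D)>=2
    B->E: in-degree(E)=0, level(E)=2, enqueue
  process C: level=2
  process E: level=2
    E->A: in-degree(A)=1, level(A)>=3
    E->D: in-degree(D)=0, level(D)=3, enqueue
  process D: level=3
    D->A: in-degree(A)=0, level(A)=4, enqueue
  process A: level=4
All levels: A:4, B:1, C:2, D:3, E:2, F:0
max level = 4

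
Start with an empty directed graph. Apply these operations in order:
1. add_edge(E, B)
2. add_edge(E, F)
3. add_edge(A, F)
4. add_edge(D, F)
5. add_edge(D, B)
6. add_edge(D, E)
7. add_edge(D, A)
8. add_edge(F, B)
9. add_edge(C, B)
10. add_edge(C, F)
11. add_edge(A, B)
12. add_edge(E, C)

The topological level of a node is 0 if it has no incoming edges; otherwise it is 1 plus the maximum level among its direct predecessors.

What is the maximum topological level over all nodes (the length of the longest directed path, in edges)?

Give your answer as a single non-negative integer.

Answer: 4

Derivation:
Op 1: add_edge(E, B). Edges now: 1
Op 2: add_edge(E, F). Edges now: 2
Op 3: add_edge(A, F). Edges now: 3
Op 4: add_edge(D, F). Edges now: 4
Op 5: add_edge(D, B). Edges now: 5
Op 6: add_edge(D, E). Edges now: 6
Op 7: add_edge(D, A). Edges now: 7
Op 8: add_edge(F, B). Edges now: 8
Op 9: add_edge(C, B). Edges now: 9
Op 10: add_edge(C, F). Edges now: 10
Op 11: add_edge(A, B). Edges now: 11
Op 12: add_edge(E, C). Edges now: 12
Compute levels (Kahn BFS):
  sources (in-degree 0): D
  process D: level=0
    D->A: in-degree(A)=0, level(A)=1, enqueue
    D->B: in-degree(B)=4, level(B)>=1
    D->E: in-degree(E)=0, level(E)=1, enqueue
    D->F: in-degree(F)=3, level(F)>=1
  process A: level=1
    A->B: in-degree(B)=3, level(B)>=2
    A->F: in-degree(F)=2, level(F)>=2
  process E: level=1
    E->B: in-degree(B)=2, level(B)>=2
    E->C: in-degree(C)=0, level(C)=2, enqueue
    E->F: in-degree(F)=1, level(F)>=2
  process C: level=2
    C->B: in-degree(B)=1, level(B)>=3
    C->F: in-degree(F)=0, level(F)=3, enqueue
  process F: level=3
    F->B: in-degree(B)=0, level(B)=4, enqueue
  process B: level=4
All levels: A:1, B:4, C:2, D:0, E:1, F:3
max level = 4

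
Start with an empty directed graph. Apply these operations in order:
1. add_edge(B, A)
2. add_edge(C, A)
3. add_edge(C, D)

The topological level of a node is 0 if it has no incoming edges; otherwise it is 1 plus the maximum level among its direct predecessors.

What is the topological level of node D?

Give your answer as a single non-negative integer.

Answer: 1

Derivation:
Op 1: add_edge(B, A). Edges now: 1
Op 2: add_edge(C, A). Edges now: 2
Op 3: add_edge(C, D). Edges now: 3
Compute levels (Kahn BFS):
  sources (in-degree 0): B, C
  process B: level=0
    B->A: in-degree(A)=1, level(A)>=1
  process C: level=0
    C->A: in-degree(A)=0, level(A)=1, enqueue
    C->D: in-degree(D)=0, level(D)=1, enqueue
  process A: level=1
  process D: level=1
All levels: A:1, B:0, C:0, D:1
level(D) = 1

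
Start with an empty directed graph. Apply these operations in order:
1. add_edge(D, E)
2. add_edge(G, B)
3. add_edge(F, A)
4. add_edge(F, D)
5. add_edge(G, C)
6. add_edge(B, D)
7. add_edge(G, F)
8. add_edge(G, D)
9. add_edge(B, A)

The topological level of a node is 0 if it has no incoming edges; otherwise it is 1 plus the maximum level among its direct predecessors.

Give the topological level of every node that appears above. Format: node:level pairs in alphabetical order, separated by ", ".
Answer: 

Op 1: add_edge(D, E). Edges now: 1
Op 2: add_edge(G, B). Edges now: 2
Op 3: add_edge(F, A). Edges now: 3
Op 4: add_edge(F, D). Edges now: 4
Op 5: add_edge(G, C). Edges now: 5
Op 6: add_edge(B, D). Edges now: 6
Op 7: add_edge(G, F). Edges now: 7
Op 8: add_edge(G, D). Edges now: 8
Op 9: add_edge(B, A). Edges now: 9
Compute levels (Kahn BFS):
  sources (in-degree 0): G
  process G: level=0
    G->B: in-degree(B)=0, level(B)=1, enqueue
    G->C: in-degree(C)=0, level(C)=1, enqueue
    G->D: in-degree(D)=2, level(D)>=1
    G->F: in-degree(F)=0, level(F)=1, enqueue
  process B: level=1
    B->A: in-degree(A)=1, level(A)>=2
    B->D: in-degree(D)=1, level(D)>=2
  process C: level=1
  process F: level=1
    F->A: in-degree(A)=0, level(A)=2, enqueue
    F->D: in-degree(D)=0, level(D)=2, enqueue
  process A: level=2
  process D: level=2
    D->E: in-degree(E)=0, level(E)=3, enqueue
  process E: level=3
All levels: A:2, B:1, C:1, D:2, E:3, F:1, G:0

Answer: A:2, B:1, C:1, D:2, E:3, F:1, G:0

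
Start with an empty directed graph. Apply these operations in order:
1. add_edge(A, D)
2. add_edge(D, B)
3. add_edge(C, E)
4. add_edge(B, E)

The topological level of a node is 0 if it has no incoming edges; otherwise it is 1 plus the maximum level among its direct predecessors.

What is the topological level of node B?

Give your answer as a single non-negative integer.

Op 1: add_edge(A, D). Edges now: 1
Op 2: add_edge(D, B). Edges now: 2
Op 3: add_edge(C, E). Edges now: 3
Op 4: add_edge(B, E). Edges now: 4
Compute levels (Kahn BFS):
  sources (in-degree 0): A, C
  process A: level=0
    A->D: in-degree(D)=0, level(D)=1, enqueue
  process C: level=0
    C->E: in-degree(E)=1, level(E)>=1
  process D: level=1
    D->B: in-degree(B)=0, level(B)=2, enqueue
  process B: level=2
    B->E: in-degree(E)=0, level(E)=3, enqueue
  process E: level=3
All levels: A:0, B:2, C:0, D:1, E:3
level(B) = 2

Answer: 2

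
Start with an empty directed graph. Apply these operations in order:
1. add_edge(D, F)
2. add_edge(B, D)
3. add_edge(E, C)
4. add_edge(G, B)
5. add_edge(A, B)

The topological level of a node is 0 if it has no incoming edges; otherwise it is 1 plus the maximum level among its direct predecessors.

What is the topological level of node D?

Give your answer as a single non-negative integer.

Op 1: add_edge(D, F). Edges now: 1
Op 2: add_edge(B, D). Edges now: 2
Op 3: add_edge(E, C). Edges now: 3
Op 4: add_edge(G, B). Edges now: 4
Op 5: add_edge(A, B). Edges now: 5
Compute levels (Kahn BFS):
  sources (in-degree 0): A, E, G
  process A: level=0
    A->B: in-degree(B)=1, level(B)>=1
  process E: level=0
    E->C: in-degree(C)=0, level(C)=1, enqueue
  process G: level=0
    G->B: in-degree(B)=0, level(B)=1, enqueue
  process C: level=1
  process B: level=1
    B->D: in-degree(D)=0, level(D)=2, enqueue
  process D: level=2
    D->F: in-degree(F)=0, level(F)=3, enqueue
  process F: level=3
All levels: A:0, B:1, C:1, D:2, E:0, F:3, G:0
level(D) = 2

Answer: 2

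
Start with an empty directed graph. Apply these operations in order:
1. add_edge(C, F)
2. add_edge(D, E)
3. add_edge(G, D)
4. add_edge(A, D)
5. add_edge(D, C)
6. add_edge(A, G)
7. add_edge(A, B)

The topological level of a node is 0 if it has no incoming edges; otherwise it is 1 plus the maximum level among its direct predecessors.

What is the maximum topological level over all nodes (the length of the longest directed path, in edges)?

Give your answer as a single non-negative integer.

Answer: 4

Derivation:
Op 1: add_edge(C, F). Edges now: 1
Op 2: add_edge(D, E). Edges now: 2
Op 3: add_edge(G, D). Edges now: 3
Op 4: add_edge(A, D). Edges now: 4
Op 5: add_edge(D, C). Edges now: 5
Op 6: add_edge(A, G). Edges now: 6
Op 7: add_edge(A, B). Edges now: 7
Compute levels (Kahn BFS):
  sources (in-degree 0): A
  process A: level=0
    A->B: in-degree(B)=0, level(B)=1, enqueue
    A->D: in-degree(D)=1, level(D)>=1
    A->G: in-degree(G)=0, level(G)=1, enqueue
  process B: level=1
  process G: level=1
    G->D: in-degree(D)=0, level(D)=2, enqueue
  process D: level=2
    D->C: in-degree(C)=0, level(C)=3, enqueue
    D->E: in-degree(E)=0, level(E)=3, enqueue
  process C: level=3
    C->F: in-degree(F)=0, level(F)=4, enqueue
  process E: level=3
  process F: level=4
All levels: A:0, B:1, C:3, D:2, E:3, F:4, G:1
max level = 4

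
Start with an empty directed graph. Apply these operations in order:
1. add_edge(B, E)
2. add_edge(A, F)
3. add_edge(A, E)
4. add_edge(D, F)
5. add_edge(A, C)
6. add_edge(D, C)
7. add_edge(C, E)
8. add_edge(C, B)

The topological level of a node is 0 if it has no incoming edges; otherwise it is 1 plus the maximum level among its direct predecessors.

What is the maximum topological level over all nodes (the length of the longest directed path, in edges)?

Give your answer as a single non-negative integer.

Op 1: add_edge(B, E). Edges now: 1
Op 2: add_edge(A, F). Edges now: 2
Op 3: add_edge(A, E). Edges now: 3
Op 4: add_edge(D, F). Edges now: 4
Op 5: add_edge(A, C). Edges now: 5
Op 6: add_edge(D, C). Edges now: 6
Op 7: add_edge(C, E). Edges now: 7
Op 8: add_edge(C, B). Edges now: 8
Compute levels (Kahn BFS):
  sources (in-degree 0): A, D
  process A: level=0
    A->C: in-degree(C)=1, level(C)>=1
    A->E: in-degree(E)=2, level(E)>=1
    A->F: in-degree(F)=1, level(F)>=1
  process D: level=0
    D->C: in-degree(C)=0, level(C)=1, enqueue
    D->F: in-degree(F)=0, level(F)=1, enqueue
  process C: level=1
    C->B: in-degree(B)=0, level(B)=2, enqueue
    C->E: in-degree(E)=1, level(E)>=2
  process F: level=1
  process B: level=2
    B->E: in-degree(E)=0, level(E)=3, enqueue
  process E: level=3
All levels: A:0, B:2, C:1, D:0, E:3, F:1
max level = 3

Answer: 3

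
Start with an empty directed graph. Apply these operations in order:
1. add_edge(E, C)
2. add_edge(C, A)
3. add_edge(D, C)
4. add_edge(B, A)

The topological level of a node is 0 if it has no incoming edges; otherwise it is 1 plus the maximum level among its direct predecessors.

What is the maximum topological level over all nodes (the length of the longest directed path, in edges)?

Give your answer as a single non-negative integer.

Op 1: add_edge(E, C). Edges now: 1
Op 2: add_edge(C, A). Edges now: 2
Op 3: add_edge(D, C). Edges now: 3
Op 4: add_edge(B, A). Edges now: 4
Compute levels (Kahn BFS):
  sources (in-degree 0): B, D, E
  process B: level=0
    B->A: in-degree(A)=1, level(A)>=1
  process D: level=0
    D->C: in-degree(C)=1, level(C)>=1
  process E: level=0
    E->C: in-degree(C)=0, level(C)=1, enqueue
  process C: level=1
    C->A: in-degree(A)=0, level(A)=2, enqueue
  process A: level=2
All levels: A:2, B:0, C:1, D:0, E:0
max level = 2

Answer: 2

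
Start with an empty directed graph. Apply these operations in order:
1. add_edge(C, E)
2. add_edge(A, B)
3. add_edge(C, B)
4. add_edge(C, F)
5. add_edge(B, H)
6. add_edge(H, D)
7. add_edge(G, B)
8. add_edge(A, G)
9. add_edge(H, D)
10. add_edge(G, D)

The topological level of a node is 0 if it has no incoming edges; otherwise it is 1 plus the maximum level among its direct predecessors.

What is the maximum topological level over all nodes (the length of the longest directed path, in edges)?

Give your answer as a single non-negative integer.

Op 1: add_edge(C, E). Edges now: 1
Op 2: add_edge(A, B). Edges now: 2
Op 3: add_edge(C, B). Edges now: 3
Op 4: add_edge(C, F). Edges now: 4
Op 5: add_edge(B, H). Edges now: 5
Op 6: add_edge(H, D). Edges now: 6
Op 7: add_edge(G, B). Edges now: 7
Op 8: add_edge(A, G). Edges now: 8
Op 9: add_edge(H, D) (duplicate, no change). Edges now: 8
Op 10: add_edge(G, D). Edges now: 9
Compute levels (Kahn BFS):
  sources (in-degree 0): A, C
  process A: level=0
    A->B: in-degree(B)=2, level(B)>=1
    A->G: in-degree(G)=0, level(G)=1, enqueue
  process C: level=0
    C->B: in-degree(B)=1, level(B)>=1
    C->E: in-degree(E)=0, level(E)=1, enqueue
    C->F: in-degree(F)=0, level(F)=1, enqueue
  process G: level=1
    G->B: in-degree(B)=0, level(B)=2, enqueue
    G->D: in-degree(D)=1, level(D)>=2
  process E: level=1
  process F: level=1
  process B: level=2
    B->H: in-degree(H)=0, level(H)=3, enqueue
  process H: level=3
    H->D: in-degree(D)=0, level(D)=4, enqueue
  process D: level=4
All levels: A:0, B:2, C:0, D:4, E:1, F:1, G:1, H:3
max level = 4

Answer: 4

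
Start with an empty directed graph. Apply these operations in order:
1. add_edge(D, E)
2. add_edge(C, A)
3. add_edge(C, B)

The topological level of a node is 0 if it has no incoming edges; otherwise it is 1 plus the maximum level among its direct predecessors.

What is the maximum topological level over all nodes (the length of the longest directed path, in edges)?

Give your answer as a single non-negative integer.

Op 1: add_edge(D, E). Edges now: 1
Op 2: add_edge(C, A). Edges now: 2
Op 3: add_edge(C, B). Edges now: 3
Compute levels (Kahn BFS):
  sources (in-degree 0): C, D
  process C: level=0
    C->A: in-degree(A)=0, level(A)=1, enqueue
    C->B: in-degree(B)=0, level(B)=1, enqueue
  process D: level=0
    D->E: in-degree(E)=0, level(E)=1, enqueue
  process A: level=1
  process B: level=1
  process E: level=1
All levels: A:1, B:1, C:0, D:0, E:1
max level = 1

Answer: 1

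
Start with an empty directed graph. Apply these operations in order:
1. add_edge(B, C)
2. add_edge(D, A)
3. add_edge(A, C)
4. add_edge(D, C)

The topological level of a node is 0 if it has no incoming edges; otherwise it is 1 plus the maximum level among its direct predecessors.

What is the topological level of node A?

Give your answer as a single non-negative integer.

Op 1: add_edge(B, C). Edges now: 1
Op 2: add_edge(D, A). Edges now: 2
Op 3: add_edge(A, C). Edges now: 3
Op 4: add_edge(D, C). Edges now: 4
Compute levels (Kahn BFS):
  sources (in-degree 0): B, D
  process B: level=0
    B->C: in-degree(C)=2, level(C)>=1
  process D: level=0
    D->A: in-degree(A)=0, level(A)=1, enqueue
    D->C: in-degree(C)=1, level(C)>=1
  process A: level=1
    A->C: in-degree(C)=0, level(C)=2, enqueue
  process C: level=2
All levels: A:1, B:0, C:2, D:0
level(A) = 1

Answer: 1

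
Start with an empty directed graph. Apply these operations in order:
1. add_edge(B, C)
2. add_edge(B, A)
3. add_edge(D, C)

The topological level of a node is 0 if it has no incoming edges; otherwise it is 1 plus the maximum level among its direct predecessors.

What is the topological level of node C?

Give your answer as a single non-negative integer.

Answer: 1

Derivation:
Op 1: add_edge(B, C). Edges now: 1
Op 2: add_edge(B, A). Edges now: 2
Op 3: add_edge(D, C). Edges now: 3
Compute levels (Kahn BFS):
  sources (in-degree 0): B, D
  process B: level=0
    B->A: in-degree(A)=0, level(A)=1, enqueue
    B->C: in-degree(C)=1, level(C)>=1
  process D: level=0
    D->C: in-degree(C)=0, level(C)=1, enqueue
  process A: level=1
  process C: level=1
All levels: A:1, B:0, C:1, D:0
level(C) = 1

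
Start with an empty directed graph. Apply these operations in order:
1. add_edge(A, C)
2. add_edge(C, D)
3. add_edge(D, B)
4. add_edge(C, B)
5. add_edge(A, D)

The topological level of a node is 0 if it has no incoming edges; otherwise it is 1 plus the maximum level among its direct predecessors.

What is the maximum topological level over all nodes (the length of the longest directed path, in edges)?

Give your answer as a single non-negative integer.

Answer: 3

Derivation:
Op 1: add_edge(A, C). Edges now: 1
Op 2: add_edge(C, D). Edges now: 2
Op 3: add_edge(D, B). Edges now: 3
Op 4: add_edge(C, B). Edges now: 4
Op 5: add_edge(A, D). Edges now: 5
Compute levels (Kahn BFS):
  sources (in-degree 0): A
  process A: level=0
    A->C: in-degree(C)=0, level(C)=1, enqueue
    A->D: in-degree(D)=1, level(D)>=1
  process C: level=1
    C->B: in-degree(B)=1, level(B)>=2
    C->D: in-degree(D)=0, level(D)=2, enqueue
  process D: level=2
    D->B: in-degree(B)=0, level(B)=3, enqueue
  process B: level=3
All levels: A:0, B:3, C:1, D:2
max level = 3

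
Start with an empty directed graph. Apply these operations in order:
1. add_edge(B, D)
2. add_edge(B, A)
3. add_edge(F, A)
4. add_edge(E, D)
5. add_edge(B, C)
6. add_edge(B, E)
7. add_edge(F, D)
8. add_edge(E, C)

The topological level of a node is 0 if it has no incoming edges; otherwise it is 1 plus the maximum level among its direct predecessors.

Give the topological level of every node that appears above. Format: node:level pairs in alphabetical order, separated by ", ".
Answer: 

Op 1: add_edge(B, D). Edges now: 1
Op 2: add_edge(B, A). Edges now: 2
Op 3: add_edge(F, A). Edges now: 3
Op 4: add_edge(E, D). Edges now: 4
Op 5: add_edge(B, C). Edges now: 5
Op 6: add_edge(B, E). Edges now: 6
Op 7: add_edge(F, D). Edges now: 7
Op 8: add_edge(E, C). Edges now: 8
Compute levels (Kahn BFS):
  sources (in-degree 0): B, F
  process B: level=0
    B->A: in-degree(A)=1, level(A)>=1
    B->C: in-degree(C)=1, level(C)>=1
    B->D: in-degree(D)=2, level(D)>=1
    B->E: in-degree(E)=0, level(E)=1, enqueue
  process F: level=0
    F->A: in-degree(A)=0, level(A)=1, enqueue
    F->D: in-degree(D)=1, level(D)>=1
  process E: level=1
    E->C: in-degree(C)=0, level(C)=2, enqueue
    E->D: in-degree(D)=0, level(D)=2, enqueue
  process A: level=1
  process C: level=2
  process D: level=2
All levels: A:1, B:0, C:2, D:2, E:1, F:0

Answer: A:1, B:0, C:2, D:2, E:1, F:0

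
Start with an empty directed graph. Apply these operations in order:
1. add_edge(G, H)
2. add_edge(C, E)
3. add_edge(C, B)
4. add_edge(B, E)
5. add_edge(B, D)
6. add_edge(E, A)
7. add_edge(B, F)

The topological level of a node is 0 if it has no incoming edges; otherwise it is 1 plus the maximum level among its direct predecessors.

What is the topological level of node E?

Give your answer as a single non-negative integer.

Op 1: add_edge(G, H). Edges now: 1
Op 2: add_edge(C, E). Edges now: 2
Op 3: add_edge(C, B). Edges now: 3
Op 4: add_edge(B, E). Edges now: 4
Op 5: add_edge(B, D). Edges now: 5
Op 6: add_edge(E, A). Edges now: 6
Op 7: add_edge(B, F). Edges now: 7
Compute levels (Kahn BFS):
  sources (in-degree 0): C, G
  process C: level=0
    C->B: in-degree(B)=0, level(B)=1, enqueue
    C->E: in-degree(E)=1, level(E)>=1
  process G: level=0
    G->H: in-degree(H)=0, level(H)=1, enqueue
  process B: level=1
    B->D: in-degree(D)=0, level(D)=2, enqueue
    B->E: in-degree(E)=0, level(E)=2, enqueue
    B->F: in-degree(F)=0, level(F)=2, enqueue
  process H: level=1
  process D: level=2
  process E: level=2
    E->A: in-degree(A)=0, level(A)=3, enqueue
  process F: level=2
  process A: level=3
All levels: A:3, B:1, C:0, D:2, E:2, F:2, G:0, H:1
level(E) = 2

Answer: 2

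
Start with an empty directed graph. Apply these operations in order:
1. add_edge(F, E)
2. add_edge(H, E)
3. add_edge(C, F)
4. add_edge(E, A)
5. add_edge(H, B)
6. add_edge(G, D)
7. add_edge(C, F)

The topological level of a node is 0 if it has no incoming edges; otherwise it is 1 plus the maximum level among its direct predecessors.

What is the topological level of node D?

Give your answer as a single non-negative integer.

Answer: 1

Derivation:
Op 1: add_edge(F, E). Edges now: 1
Op 2: add_edge(H, E). Edges now: 2
Op 3: add_edge(C, F). Edges now: 3
Op 4: add_edge(E, A). Edges now: 4
Op 5: add_edge(H, B). Edges now: 5
Op 6: add_edge(G, D). Edges now: 6
Op 7: add_edge(C, F) (duplicate, no change). Edges now: 6
Compute levels (Kahn BFS):
  sources (in-degree 0): C, G, H
  process C: level=0
    C->F: in-degree(F)=0, level(F)=1, enqueue
  process G: level=0
    G->D: in-degree(D)=0, level(D)=1, enqueue
  process H: level=0
    H->B: in-degree(B)=0, level(B)=1, enqueue
    H->E: in-degree(E)=1, level(E)>=1
  process F: level=1
    F->E: in-degree(E)=0, level(E)=2, enqueue
  process D: level=1
  process B: level=1
  process E: level=2
    E->A: in-degree(A)=0, level(A)=3, enqueue
  process A: level=3
All levels: A:3, B:1, C:0, D:1, E:2, F:1, G:0, H:0
level(D) = 1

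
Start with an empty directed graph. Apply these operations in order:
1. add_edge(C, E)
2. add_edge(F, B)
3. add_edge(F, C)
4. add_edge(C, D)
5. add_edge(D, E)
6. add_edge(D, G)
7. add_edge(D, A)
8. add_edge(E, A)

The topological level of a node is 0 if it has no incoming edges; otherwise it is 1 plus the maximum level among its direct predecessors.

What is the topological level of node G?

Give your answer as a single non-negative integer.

Answer: 3

Derivation:
Op 1: add_edge(C, E). Edges now: 1
Op 2: add_edge(F, B). Edges now: 2
Op 3: add_edge(F, C). Edges now: 3
Op 4: add_edge(C, D). Edges now: 4
Op 5: add_edge(D, E). Edges now: 5
Op 6: add_edge(D, G). Edges now: 6
Op 7: add_edge(D, A). Edges now: 7
Op 8: add_edge(E, A). Edges now: 8
Compute levels (Kahn BFS):
  sources (in-degree 0): F
  process F: level=0
    F->B: in-degree(B)=0, level(B)=1, enqueue
    F->C: in-degree(C)=0, level(C)=1, enqueue
  process B: level=1
  process C: level=1
    C->D: in-degree(D)=0, level(D)=2, enqueue
    C->E: in-degree(E)=1, level(E)>=2
  process D: level=2
    D->A: in-degree(A)=1, level(A)>=3
    D->E: in-degree(E)=0, level(E)=3, enqueue
    D->G: in-degree(G)=0, level(G)=3, enqueue
  process E: level=3
    E->A: in-degree(A)=0, level(A)=4, enqueue
  process G: level=3
  process A: level=4
All levels: A:4, B:1, C:1, D:2, E:3, F:0, G:3
level(G) = 3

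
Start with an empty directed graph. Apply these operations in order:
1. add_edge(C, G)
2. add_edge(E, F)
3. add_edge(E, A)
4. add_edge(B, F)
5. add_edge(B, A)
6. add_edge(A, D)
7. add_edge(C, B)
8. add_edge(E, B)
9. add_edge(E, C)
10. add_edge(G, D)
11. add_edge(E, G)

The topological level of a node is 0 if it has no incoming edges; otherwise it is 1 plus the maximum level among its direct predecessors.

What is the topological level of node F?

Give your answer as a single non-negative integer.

Op 1: add_edge(C, G). Edges now: 1
Op 2: add_edge(E, F). Edges now: 2
Op 3: add_edge(E, A). Edges now: 3
Op 4: add_edge(B, F). Edges now: 4
Op 5: add_edge(B, A). Edges now: 5
Op 6: add_edge(A, D). Edges now: 6
Op 7: add_edge(C, B). Edges now: 7
Op 8: add_edge(E, B). Edges now: 8
Op 9: add_edge(E, C). Edges now: 9
Op 10: add_edge(G, D). Edges now: 10
Op 11: add_edge(E, G). Edges now: 11
Compute levels (Kahn BFS):
  sources (in-degree 0): E
  process E: level=0
    E->A: in-degree(A)=1, level(A)>=1
    E->B: in-degree(B)=1, level(B)>=1
    E->C: in-degree(C)=0, level(C)=1, enqueue
    E->F: in-degree(F)=1, level(F)>=1
    E->G: in-degree(G)=1, level(G)>=1
  process C: level=1
    C->B: in-degree(B)=0, level(B)=2, enqueue
    C->G: in-degree(G)=0, level(G)=2, enqueue
  process B: level=2
    B->A: in-degree(A)=0, level(A)=3, enqueue
    B->F: in-degree(F)=0, level(F)=3, enqueue
  process G: level=2
    G->D: in-degree(D)=1, level(D)>=3
  process A: level=3
    A->D: in-degree(D)=0, level(D)=4, enqueue
  process F: level=3
  process D: level=4
All levels: A:3, B:2, C:1, D:4, E:0, F:3, G:2
level(F) = 3

Answer: 3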